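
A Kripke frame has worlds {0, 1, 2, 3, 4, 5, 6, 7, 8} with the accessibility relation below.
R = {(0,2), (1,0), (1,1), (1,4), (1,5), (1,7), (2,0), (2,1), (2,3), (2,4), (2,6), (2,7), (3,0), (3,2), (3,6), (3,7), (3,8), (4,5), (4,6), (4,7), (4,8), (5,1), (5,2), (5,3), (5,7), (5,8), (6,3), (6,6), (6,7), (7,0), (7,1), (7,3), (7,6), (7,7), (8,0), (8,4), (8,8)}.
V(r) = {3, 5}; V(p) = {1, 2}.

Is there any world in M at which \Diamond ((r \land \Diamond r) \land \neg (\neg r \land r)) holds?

Let φ = \Diamond ((r \land \Diamond r) \land \neg (\neg r \land r)). Evaluate φ at each world:
  0 (successors {2}): φ is false.
  1 (successors {0, 1, 4, 5, 7}): φ is true.
  2 (successors {0, 1, 3, 4, 6, 7}): φ is false.
  3 (successors {0, 2, 6, 7, 8}): φ is false.
  4 (successors {5, 6, 7, 8}): φ is true.
  5 (successors {1, 2, 3, 7, 8}): φ is false.
  6 (successors {3, 6, 7}): φ is false.
  7 (successors {0, 1, 3, 6, 7}): φ is false.
  8 (successors {0, 4, 8}): φ is false.
Detail at 1 (witness):
  At 1: \Diamond ((r \land \Diamond r) \land \neg (\neg r \land r)) requires (r \land \Diamond r) \land \neg (\neg r \land r) at some successor in {0, 1, 4, 5, 7}.
    (r \land \Diamond r) \land \neg (\neg r \land r) holds at 5, so \Diamond ((r \land \Diamond r) \land \neg (\neg r \land r)) is true at 1.
      At 5: r \land \Diamond r is true, \neg (\neg r \land r) is true, so (r \land \Diamond r) \land \neg (\neg r \land r) is true.

Yes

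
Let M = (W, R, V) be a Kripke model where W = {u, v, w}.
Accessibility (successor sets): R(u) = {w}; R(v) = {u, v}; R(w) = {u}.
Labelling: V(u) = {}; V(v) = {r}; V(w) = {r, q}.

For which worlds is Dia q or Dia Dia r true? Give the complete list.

Recall that Dia ψ holds at a world iff ψ holds at some accessible world.
Let φ = Dia q or Dia Dia r. Evaluate φ at each world:
  u (successors {w}): φ is true.
  v (successors {u, v}): φ is true.
  w (successors {u}): φ is true.
For instance, at v:
  At v: Dia q is false, Dia Dia r is true, so Dia q or Dia Dia r is true.
    At v: Dia q requires q at some successor in {u, v}.
      At u: q is false.
      At v: q is false.
    So Dia q is false at v.
    At v: Dia Dia r requires Dia r at some successor in {u, v}.
      Dia r holds at u, so Dia Dia r is true at v.
Satisfying worlds: {u, v, w}

u, v, w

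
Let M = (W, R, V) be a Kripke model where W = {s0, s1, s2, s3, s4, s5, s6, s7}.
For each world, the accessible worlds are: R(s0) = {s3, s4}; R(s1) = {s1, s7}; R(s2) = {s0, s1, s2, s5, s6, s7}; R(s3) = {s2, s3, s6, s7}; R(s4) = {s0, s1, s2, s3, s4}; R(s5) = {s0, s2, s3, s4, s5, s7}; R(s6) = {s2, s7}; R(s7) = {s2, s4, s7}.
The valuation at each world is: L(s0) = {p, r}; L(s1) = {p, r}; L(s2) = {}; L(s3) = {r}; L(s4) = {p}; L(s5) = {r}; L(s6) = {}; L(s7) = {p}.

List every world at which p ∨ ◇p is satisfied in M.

s0, s1, s2, s3, s4, s5, s6, s7

Recall that ◇ψ holds at a world iff ψ holds at some accessible world.
Let φ = p ∨ ◇p. Evaluate φ at each world:
  s0 (successors {s3, s4}): φ is true.
  s1 (successors {s1, s7}): φ is true.
  s2 (successors {s0, s1, s2, s5, s6, s7}): φ is true.
  s3 (successors {s2, s3, s6, s7}): φ is true.
  s4 (successors {s0, s1, s2, s3, s4}): φ is true.
  s5 (successors {s0, s2, s3, s4, s5, s7}): φ is true.
  s6 (successors {s2, s7}): φ is true.
  s7 (successors {s2, s4, s7}): φ is true.
For instance, at s2:
  At s2: p is false, ◇p is true, so p ∨ ◇p is true.
    At s2: ◇p requires p at some successor in {s0, s1, s2, s5, s6, s7}.
      p holds at s0, so ◇p is true at s2.
Satisfying worlds: {s0, s1, s2, s3, s4, s5, s6, s7}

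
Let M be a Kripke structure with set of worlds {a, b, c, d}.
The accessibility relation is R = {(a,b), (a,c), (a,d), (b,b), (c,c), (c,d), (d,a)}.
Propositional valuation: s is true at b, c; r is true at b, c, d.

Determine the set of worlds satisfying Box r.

a, b, c

Recall that Box ψ holds at a world iff ψ holds at every accessible world, and Dia ψ holds iff ψ holds at some accessible world.
Let φ = Box r. Evaluate φ at each world:
  a (successors {b, c, d}): φ is true.
  b (successors {b}): φ is true.
  c (successors {c, d}): φ is true.
  d (successors {a}): φ is false.
For instance, at b:
  At b: Box r requires r at every successor {b}.
    At b: r is true.
  So Box r is true at b.
Satisfying worlds: {a, b, c}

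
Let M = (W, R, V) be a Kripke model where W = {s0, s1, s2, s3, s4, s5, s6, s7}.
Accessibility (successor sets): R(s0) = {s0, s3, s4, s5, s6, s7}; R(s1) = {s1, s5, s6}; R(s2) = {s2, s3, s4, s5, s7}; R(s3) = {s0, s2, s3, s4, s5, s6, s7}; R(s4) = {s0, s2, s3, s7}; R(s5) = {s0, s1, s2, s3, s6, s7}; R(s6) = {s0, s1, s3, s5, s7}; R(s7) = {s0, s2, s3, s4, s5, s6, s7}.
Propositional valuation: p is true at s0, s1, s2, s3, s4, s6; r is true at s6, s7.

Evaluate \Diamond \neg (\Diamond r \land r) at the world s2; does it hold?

Recall that \Diamond ψ holds at a world iff ψ holds at some accessible world.
At s2: \Diamond \neg (\Diamond r \land r) requires \neg (\Diamond r \land r) at some successor in {s2, s3, s4, s5, s7}.
  \neg (\Diamond r \land r) holds at s2, so \Diamond \neg (\Diamond r \land r) is true at s2.
    At s2: \Diamond r \land r is false, so \neg (\Diamond r \land r) is true.
      At s2: \Diamond r is true, r is false, so \Diamond r \land r is false.

Yes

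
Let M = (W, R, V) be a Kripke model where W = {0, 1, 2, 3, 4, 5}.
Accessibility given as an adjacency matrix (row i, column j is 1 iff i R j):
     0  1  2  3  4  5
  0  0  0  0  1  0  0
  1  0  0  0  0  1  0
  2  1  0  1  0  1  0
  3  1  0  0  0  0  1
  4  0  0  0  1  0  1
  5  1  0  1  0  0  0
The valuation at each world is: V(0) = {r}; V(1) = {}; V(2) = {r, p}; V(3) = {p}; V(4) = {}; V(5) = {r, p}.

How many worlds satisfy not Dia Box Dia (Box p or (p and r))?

Let φ = not Dia Box Dia (Box p or (p and r)). Evaluate φ at each world:
  0 (successors {3}): φ is true.
  1 (successors {4}): φ is false.
  2 (successors {0, 2, 4}): φ is false.
  3 (successors {0, 5}): φ is false.
  4 (successors {3, 5}): φ is true.
  5 (successors {0, 2}): φ is false.
For instance, at 2:
  At 2: Dia Box Dia (Box p or (p and r)) is true, so not Dia Box Dia (Box p or (p and r)) is false.
    At 2: Dia Box Dia (Box p or (p and r)) requires Box Dia (Box p or (p and r)) at some successor in {0, 2, 4}.
      Box Dia (Box p or (p and r)) holds at 0, so Dia Box Dia (Box p or (p and r)) is true at 2.
Satisfying worlds: {0, 4}

2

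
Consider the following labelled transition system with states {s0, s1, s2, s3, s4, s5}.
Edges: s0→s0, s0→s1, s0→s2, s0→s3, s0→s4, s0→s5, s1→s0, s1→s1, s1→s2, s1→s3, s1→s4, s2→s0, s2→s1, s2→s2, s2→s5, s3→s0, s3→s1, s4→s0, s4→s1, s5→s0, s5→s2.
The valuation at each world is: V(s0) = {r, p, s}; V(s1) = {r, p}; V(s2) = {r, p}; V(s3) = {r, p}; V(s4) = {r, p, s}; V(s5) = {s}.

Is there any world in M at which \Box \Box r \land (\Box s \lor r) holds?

Let φ = \Box \Box r \land (\Box s \lor r). Evaluate φ at each world:
  s0 (successors {s0, s1, s2, s3, s4, s5}): φ is false.
  s1 (successors {s0, s1, s2, s3, s4}): φ is false.
  s2 (successors {s0, s1, s2, s5}): φ is false.
  s3 (successors {s0, s1}): φ is false.
  s4 (successors {s0, s1}): φ is false.
  s5 (successors {s0, s2}): φ is false.
For instance, at s3:
  At s3: \Box \Box r is false, \Box s \lor r is true, so \Box \Box r \land (\Box s \lor r) is false.
    At s3: \Box \Box r requires \Box r at every successor {s0, s1}.
      \Box r fails at s0, so \Box \Box r is false at s3.
    At s3: \Box s is false, r is true, so \Box s \lor r is true.
      At s3: \Box s requires s at every successor {s0, s1}.
        s fails at s1, so \Box s is false at s3.

No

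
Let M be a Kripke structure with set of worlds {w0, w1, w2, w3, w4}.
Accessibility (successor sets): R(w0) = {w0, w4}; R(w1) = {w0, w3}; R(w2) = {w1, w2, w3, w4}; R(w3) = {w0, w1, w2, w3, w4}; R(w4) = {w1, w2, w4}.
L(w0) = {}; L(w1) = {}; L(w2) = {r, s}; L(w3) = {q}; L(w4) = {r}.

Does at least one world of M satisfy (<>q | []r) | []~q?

Recall that []ψ holds at a world iff ψ holds at every accessible world, and <>ψ holds iff ψ holds at some accessible world.
Let φ = (<>q | []r) | []~q. Evaluate φ at each world:
  w0 (successors {w0, w4}): φ is true.
  w1 (successors {w0, w3}): φ is true.
  w2 (successors {w1, w2, w3, w4}): φ is true.
  w3 (successors {w0, w1, w2, w3, w4}): φ is true.
  w4 (successors {w1, w2, w4}): φ is true.
Detail at w0 (witness):
  At w0: <>q | []r is false, []~q is true, so (<>q | []r) | []~q is true.
    At w0: <>q is false, []r is false, so <>q | []r is false.
      At w0: <>q requires q at some successor in {w0, w4}.
        At w0: q is false.
        At w4: q is false.
      So <>q is false at w0.
      At w0: []r requires r at every successor {w0, w4}.
        r fails at w0, so []r is false at w0.
    At w0: []~q requires ~q at every successor {w0, w4}.
      At w0: ~q is true.
      At w4: ~q is true.
    So []~q is true at w0.

Yes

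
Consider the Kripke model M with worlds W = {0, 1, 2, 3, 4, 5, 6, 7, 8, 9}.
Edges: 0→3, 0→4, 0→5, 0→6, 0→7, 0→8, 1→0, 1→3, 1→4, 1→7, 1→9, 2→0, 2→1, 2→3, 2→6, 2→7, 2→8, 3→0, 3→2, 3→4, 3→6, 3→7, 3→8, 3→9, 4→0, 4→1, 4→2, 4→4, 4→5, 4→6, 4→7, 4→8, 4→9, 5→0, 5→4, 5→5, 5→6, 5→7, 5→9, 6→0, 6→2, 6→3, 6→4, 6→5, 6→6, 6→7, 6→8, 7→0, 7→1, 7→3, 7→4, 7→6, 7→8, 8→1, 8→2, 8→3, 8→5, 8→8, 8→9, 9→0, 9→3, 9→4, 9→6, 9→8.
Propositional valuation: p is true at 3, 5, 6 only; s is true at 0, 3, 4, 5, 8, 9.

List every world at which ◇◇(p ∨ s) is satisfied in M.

Let φ = ◇◇(p ∨ s). Evaluate φ at each world:
  0 (successors {3, 4, 5, 6, 7, 8}): φ is true.
  1 (successors {0, 3, 4, 7, 9}): φ is true.
  2 (successors {0, 1, 3, 6, 7, 8}): φ is true.
  3 (successors {0, 2, 4, 6, 7, 8, 9}): φ is true.
  4 (successors {0, 1, 2, 4, 5, 6, 7, 8, 9}): φ is true.
  5 (successors {0, 4, 5, 6, 7, 9}): φ is true.
  6 (successors {0, 2, 3, 4, 5, 6, 7, 8}): φ is true.
  7 (successors {0, 1, 3, 4, 6, 8}): φ is true.
  8 (successors {1, 2, 3, 5, 8, 9}): φ is true.
  9 (successors {0, 3, 4, 6, 8}): φ is true.
For instance, at 5:
  At 5: ◇◇(p ∨ s) requires ◇(p ∨ s) at some successor in {0, 4, 5, 6, 7, 9}.
    ◇(p ∨ s) holds at 0, so ◇◇(p ∨ s) is true at 5.
      At 0: ◇(p ∨ s) requires p ∨ s at some successor in {3, 4, 5, 6, 7, 8}.
        p ∨ s holds at 3, so ◇(p ∨ s) is true at 0.
Satisfying worlds: {0, 1, 2, 3, 4, 5, 6, 7, 8, 9}

0, 1, 2, 3, 4, 5, 6, 7, 8, 9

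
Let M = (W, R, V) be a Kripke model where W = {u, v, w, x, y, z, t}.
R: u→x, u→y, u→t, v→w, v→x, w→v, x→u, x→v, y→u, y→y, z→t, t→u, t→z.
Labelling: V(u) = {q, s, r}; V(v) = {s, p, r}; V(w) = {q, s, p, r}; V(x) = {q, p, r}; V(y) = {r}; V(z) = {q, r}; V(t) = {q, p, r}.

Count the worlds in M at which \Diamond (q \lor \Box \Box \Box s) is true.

6

Let φ = \Diamond (q \lor \Box \Box \Box s). Evaluate φ at each world:
  u (successors {x, y, t}): φ is true.
  v (successors {w, x}): φ is true.
  w (successors {v}): φ is false.
  x (successors {u, v}): φ is true.
  y (successors {u, y}): φ is true.
  z (successors {t}): φ is true.
  t (successors {u, z}): φ is true.
For instance, at x:
  At x: \Diamond (q \lor \Box \Box \Box s) requires q \lor \Box \Box \Box s at some successor in {u, v}.
    q \lor \Box \Box \Box s holds at u, so \Diamond (q \lor \Box \Box \Box s) is true at x.
      At u: q is true, \Box \Box \Box s is false, so q \lor \Box \Box \Box s is true.
Satisfying worlds: {u, v, x, y, z, t}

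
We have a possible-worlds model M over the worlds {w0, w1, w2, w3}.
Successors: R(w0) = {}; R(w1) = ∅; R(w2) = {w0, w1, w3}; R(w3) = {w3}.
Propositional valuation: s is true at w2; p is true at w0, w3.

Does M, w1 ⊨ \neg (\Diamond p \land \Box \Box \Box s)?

Yes

At w1: \Diamond p \land \Box \Box \Box s is false, so \neg (\Diamond p \land \Box \Box \Box s) is true.
  At w1: \Diamond p is false, \Box \Box \Box s is true, so \Diamond p \land \Box \Box \Box s is false.
    At w1: no accessible worlds, so \Diamond p is false.
    At w1: no accessible worlds, so \Box \Box \Box s holds vacuously.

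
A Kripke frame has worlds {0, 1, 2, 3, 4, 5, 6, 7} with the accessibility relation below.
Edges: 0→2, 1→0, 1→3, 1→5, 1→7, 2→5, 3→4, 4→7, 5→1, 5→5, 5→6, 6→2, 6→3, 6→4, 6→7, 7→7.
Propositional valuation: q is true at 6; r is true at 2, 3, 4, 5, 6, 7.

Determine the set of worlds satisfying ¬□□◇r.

none

Let φ = ¬□□◇r. Evaluate φ at each world:
  0 (successors {2}): φ is false.
  1 (successors {0, 3, 5, 7}): φ is false.
  2 (successors {5}): φ is false.
  3 (successors {4}): φ is false.
  4 (successors {7}): φ is false.
  5 (successors {1, 5, 6}): φ is false.
  6 (successors {2, 3, 4, 7}): φ is false.
  7 (successors {7}): φ is false.
For instance, at 3:
  At 3: □□◇r is true, so ¬□□◇r is false.
    At 3: □□◇r requires □◇r at every successor {4}.
      At 4: □◇r is true.
    So □□◇r is true at 3.
Satisfying worlds: none.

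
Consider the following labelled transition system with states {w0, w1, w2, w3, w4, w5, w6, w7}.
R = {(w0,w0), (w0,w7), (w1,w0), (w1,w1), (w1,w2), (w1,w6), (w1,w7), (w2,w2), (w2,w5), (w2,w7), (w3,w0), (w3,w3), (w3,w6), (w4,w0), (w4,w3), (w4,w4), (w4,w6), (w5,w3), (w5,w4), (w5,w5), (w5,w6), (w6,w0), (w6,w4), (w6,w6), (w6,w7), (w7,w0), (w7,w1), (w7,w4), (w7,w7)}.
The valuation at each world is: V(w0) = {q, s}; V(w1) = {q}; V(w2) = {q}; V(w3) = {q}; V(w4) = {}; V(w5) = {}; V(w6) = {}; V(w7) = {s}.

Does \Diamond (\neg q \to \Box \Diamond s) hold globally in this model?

Yes

Recall that \Box ψ holds at a world iff ψ holds at every accessible world, and \Diamond ψ holds iff ψ holds at some accessible world.
Let φ = \Diamond (\neg q \to \Box \Diamond s). Evaluate φ at each world:
  w0 (successors {w0, w7}): φ is true.
  w1 (successors {w0, w1, w2, w6, w7}): φ is true.
  w2 (successors {w2, w5, w7}): φ is true.
  w3 (successors {w0, w3, w6}): φ is true.
  w4 (successors {w0, w3, w4, w6}): φ is true.
  w5 (successors {w3, w4, w5, w6}): φ is true.
  w6 (successors {w0, w4, w6, w7}): φ is true.
  w7 (successors {w0, w1, w4, w7}): φ is true.
For instance, at w1:
  At w1: \Diamond (\neg q \to \Box \Diamond s) requires \neg q \to \Box \Diamond s at some successor in {w0, w1, w2, w6, w7}.
    \neg q \to \Box \Diamond s holds at w0, so \Diamond (\neg q \to \Box \Diamond s) is true at w1.
      At w0: \neg q is false, \Box \Diamond s is true, so \neg q \to \Box \Diamond s is true.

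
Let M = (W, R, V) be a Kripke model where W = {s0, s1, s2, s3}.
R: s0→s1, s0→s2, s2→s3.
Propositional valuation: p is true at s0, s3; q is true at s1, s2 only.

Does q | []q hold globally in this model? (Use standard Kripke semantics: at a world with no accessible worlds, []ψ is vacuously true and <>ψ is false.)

Let φ = q | []q. Evaluate φ at each world:
  s0 (successors {s1, s2}): φ is true.
  s1 (successors ∅): φ is true.
  s2 (successors {s3}): φ is true.
  s3 (successors ∅): φ is true.
For instance, at s0:
  At s0: q is false, []q is true, so q | []q is true.
    At s0: []q requires q at every successor {s1, s2}.
      At s1: q is true.
      At s2: q is true.
    So []q is true at s0.

Yes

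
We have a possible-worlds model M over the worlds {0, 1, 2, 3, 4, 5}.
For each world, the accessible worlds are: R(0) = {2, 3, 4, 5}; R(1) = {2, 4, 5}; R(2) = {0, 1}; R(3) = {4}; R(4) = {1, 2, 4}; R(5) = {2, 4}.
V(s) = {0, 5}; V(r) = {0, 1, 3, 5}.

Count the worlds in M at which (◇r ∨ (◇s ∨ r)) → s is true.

2

Let φ = (◇r ∨ (◇s ∨ r)) → s. Evaluate φ at each world:
  0 (successors {2, 3, 4, 5}): φ is true.
  1 (successors {2, 4, 5}): φ is false.
  2 (successors {0, 1}): φ is false.
  3 (successors {4}): φ is false.
  4 (successors {1, 2, 4}): φ is false.
  5 (successors {2, 4}): φ is true.
For instance, at 3:
  At 3: ◇r ∨ (◇s ∨ r) is true, s is false, so (◇r ∨ (◇s ∨ r)) → s is false.
    At 3: ◇r is false, ◇s ∨ r is true, so ◇r ∨ (◇s ∨ r) is true.
      At 3: ◇r requires r at some successor in {4}.
        At 4: r is false.
      So ◇r is false at 3.
      At 3: ◇s is false, r is true, so ◇s ∨ r is true.
Satisfying worlds: {0, 5}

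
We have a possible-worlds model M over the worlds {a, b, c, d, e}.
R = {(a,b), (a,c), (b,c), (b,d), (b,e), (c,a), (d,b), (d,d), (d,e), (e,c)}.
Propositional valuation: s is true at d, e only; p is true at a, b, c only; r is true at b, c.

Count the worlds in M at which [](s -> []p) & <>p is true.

Recall that []ψ holds at a world iff ψ holds at every accessible world, and <>ψ holds iff ψ holds at some accessible world.
Let φ = [](s -> []p) & <>p. Evaluate φ at each world:
  a (successors {b, c}): φ is true.
  b (successors {c, d, e}): φ is false.
  c (successors {a}): φ is true.
  d (successors {b, d, e}): φ is false.
  e (successors {c}): φ is true.
For instance, at a:
  At a: [](s -> []p) is true, <>p is true, so [](s -> []p) & <>p is true.
    At a: [](s -> []p) requires s -> []p at every successor {b, c}.
      At b: s -> []p is true.
      At c: s -> []p is true.
    So [](s -> []p) is true at a.
    At a: <>p requires p at some successor in {b, c}.
      p holds at b, so <>p is true at a.
Satisfying worlds: {a, c, e}

3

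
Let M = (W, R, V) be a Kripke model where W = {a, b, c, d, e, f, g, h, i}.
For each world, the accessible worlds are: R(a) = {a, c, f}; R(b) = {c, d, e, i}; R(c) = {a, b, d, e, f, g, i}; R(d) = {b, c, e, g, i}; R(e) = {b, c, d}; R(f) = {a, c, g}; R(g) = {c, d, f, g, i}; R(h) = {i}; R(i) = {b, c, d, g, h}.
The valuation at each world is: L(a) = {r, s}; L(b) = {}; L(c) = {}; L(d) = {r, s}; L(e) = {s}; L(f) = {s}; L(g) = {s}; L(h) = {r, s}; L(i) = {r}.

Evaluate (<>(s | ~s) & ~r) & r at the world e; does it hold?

At e: <>(s | ~s) & ~r is true, r is false, so (<>(s | ~s) & ~r) & r is false.
  At e: <>(s | ~s) is true, ~r is true, so <>(s | ~s) & ~r is true.
    At e: <>(s | ~s) requires s | ~s at some successor in {b, c, d}.
      s | ~s holds at b, so <>(s | ~s) is true at e.

No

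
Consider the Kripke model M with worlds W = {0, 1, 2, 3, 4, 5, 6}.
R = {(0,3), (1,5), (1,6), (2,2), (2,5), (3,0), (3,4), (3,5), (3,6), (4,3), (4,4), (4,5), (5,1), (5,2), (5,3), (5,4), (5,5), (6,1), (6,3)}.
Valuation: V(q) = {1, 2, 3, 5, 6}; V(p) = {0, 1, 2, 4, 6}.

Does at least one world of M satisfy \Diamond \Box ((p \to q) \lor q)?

Yes

Let φ = \Diamond \Box ((p \to q) \lor q). Evaluate φ at each world:
  0 (successors {3}): φ is false.
  1 (successors {5, 6}): φ is true.
  2 (successors {2, 5}): φ is true.
  3 (successors {0, 4, 5, 6}): φ is true.
  4 (successors {3, 4, 5}): φ is false.
  5 (successors {1, 2, 3, 4, 5}): φ is true.
  6 (successors {1, 3}): φ is true.
Detail at 1 (witness):
  At 1: \Diamond \Box ((p \to q) \lor q) requires \Box ((p \to q) \lor q) at some successor in {5, 6}.
    \Box ((p \to q) \lor q) holds at 6, so \Diamond \Box ((p \to q) \lor q) is true at 1.
      At 6: \Box ((p \to q) \lor q) requires (p \to q) \lor q at every successor {1, 3}.
        At 1: (p \to q) \lor q is true.
        At 3: (p \to q) \lor q is true.
      So \Box ((p \to q) \lor q) is true at 6.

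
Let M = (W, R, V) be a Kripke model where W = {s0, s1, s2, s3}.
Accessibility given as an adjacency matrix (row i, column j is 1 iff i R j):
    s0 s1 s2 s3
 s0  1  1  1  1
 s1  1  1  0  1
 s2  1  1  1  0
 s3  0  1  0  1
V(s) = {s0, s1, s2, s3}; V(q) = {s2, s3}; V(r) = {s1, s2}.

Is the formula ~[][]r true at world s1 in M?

Recall that []ψ holds at a world iff ψ holds at every accessible world, and <>ψ holds iff ψ holds at some accessible world.
At s1: [][]r is false, so ~[][]r is true.
  At s1: [][]r requires []r at every successor {s0, s1, s3}.
    []r fails at s0, so [][]r is false at s1.
      At s0: []r requires r at every successor {s0, s1, s2, s3}.
        r fails at s0, so []r is false at s0.

Yes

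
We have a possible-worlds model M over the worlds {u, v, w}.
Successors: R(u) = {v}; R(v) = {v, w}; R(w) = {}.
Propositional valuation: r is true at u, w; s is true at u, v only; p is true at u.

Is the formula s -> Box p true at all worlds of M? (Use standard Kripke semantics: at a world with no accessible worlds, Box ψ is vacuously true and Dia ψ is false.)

No

Let φ = s -> Box p. Evaluate φ at each world:
  u (successors {v}): φ is false.
  v (successors {v, w}): φ is false.
  w (successors ∅): φ is true.
Detail at u (counterexample):
  At u: s is true, Box p is false, so s -> Box p is false.
    At u: Box p requires p at every successor {v}.
      p fails at v, so Box p is false at u.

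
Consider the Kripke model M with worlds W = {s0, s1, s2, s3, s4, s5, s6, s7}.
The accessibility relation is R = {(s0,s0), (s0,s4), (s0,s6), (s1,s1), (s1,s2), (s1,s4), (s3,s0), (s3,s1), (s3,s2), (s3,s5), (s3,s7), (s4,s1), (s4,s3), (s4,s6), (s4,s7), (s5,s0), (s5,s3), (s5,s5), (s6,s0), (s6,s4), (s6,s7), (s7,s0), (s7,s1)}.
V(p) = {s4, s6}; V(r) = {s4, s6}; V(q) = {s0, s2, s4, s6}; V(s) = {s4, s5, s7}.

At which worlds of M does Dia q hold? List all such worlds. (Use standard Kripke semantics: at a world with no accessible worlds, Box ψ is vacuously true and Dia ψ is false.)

s0, s1, s3, s4, s5, s6, s7

Let φ = Dia q. Evaluate φ at each world:
  s0 (successors {s0, s4, s6}): φ is true.
  s1 (successors {s1, s2, s4}): φ is true.
  s2 (successors ∅): φ is false.
  s3 (successors {s0, s1, s2, s5, s7}): φ is true.
  s4 (successors {s1, s3, s6, s7}): φ is true.
  s5 (successors {s0, s3, s5}): φ is true.
  s6 (successors {s0, s4, s7}): φ is true.
  s7 (successors {s0, s1}): φ is true.
For instance, at s0:
  At s0: Dia q requires q at some successor in {s0, s4, s6}.
    q holds at s0, so Dia q is true at s0.
Satisfying worlds: {s0, s1, s3, s4, s5, s6, s7}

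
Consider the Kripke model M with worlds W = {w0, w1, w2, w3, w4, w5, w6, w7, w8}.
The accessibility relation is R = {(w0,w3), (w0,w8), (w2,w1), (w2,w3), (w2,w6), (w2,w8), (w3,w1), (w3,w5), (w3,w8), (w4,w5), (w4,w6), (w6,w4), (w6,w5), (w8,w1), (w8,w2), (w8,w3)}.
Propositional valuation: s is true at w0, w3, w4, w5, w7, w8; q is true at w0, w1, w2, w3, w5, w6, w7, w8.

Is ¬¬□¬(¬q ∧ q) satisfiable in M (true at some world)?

Let φ = ¬¬□¬(¬q ∧ q). Evaluate φ at each world:
  w0 (successors {w3, w8}): φ is true.
  w1 (successors ∅): φ is true.
  w2 (successors {w1, w3, w6, w8}): φ is true.
  w3 (successors {w1, w5, w8}): φ is true.
  w4 (successors {w5, w6}): φ is true.
  w5 (successors ∅): φ is true.
  w6 (successors {w4, w5}): φ is true.
  w7 (successors ∅): φ is true.
  w8 (successors {w1, w2, w3}): φ is true.
Detail at w0 (witness):
  At w0: ¬□¬(¬q ∧ q) is false, so ¬¬□¬(¬q ∧ q) is true.
    At w0: □¬(¬q ∧ q) is true, so ¬□¬(¬q ∧ q) is false.
      At w0: □¬(¬q ∧ q) requires ¬(¬q ∧ q) at every successor {w3, w8}.
        At w3: ¬(¬q ∧ q) is true.
        At w8: ¬(¬q ∧ q) is true.
      So □¬(¬q ∧ q) is true at w0.

Yes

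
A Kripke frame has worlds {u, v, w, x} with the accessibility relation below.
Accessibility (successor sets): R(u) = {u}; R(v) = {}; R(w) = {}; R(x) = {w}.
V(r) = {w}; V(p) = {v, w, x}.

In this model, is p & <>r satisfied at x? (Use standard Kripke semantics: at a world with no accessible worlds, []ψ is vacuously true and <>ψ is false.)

Yes

Recall that <>ψ holds at a world iff ψ holds at some accessible world.
At x: p is true, <>r is true, so p & <>r is true.
  At x: <>r requires r at some successor in {w}.
    r holds at w, so <>r is true at x.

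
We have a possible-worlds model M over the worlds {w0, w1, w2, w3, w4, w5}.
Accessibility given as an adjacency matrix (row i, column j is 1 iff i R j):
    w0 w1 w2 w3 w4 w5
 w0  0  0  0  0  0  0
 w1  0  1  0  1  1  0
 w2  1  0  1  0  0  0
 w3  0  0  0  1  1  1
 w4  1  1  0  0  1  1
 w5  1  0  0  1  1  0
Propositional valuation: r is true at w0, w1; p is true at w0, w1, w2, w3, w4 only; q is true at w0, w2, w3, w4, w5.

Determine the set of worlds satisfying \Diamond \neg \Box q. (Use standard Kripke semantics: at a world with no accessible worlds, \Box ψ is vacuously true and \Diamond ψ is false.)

Let φ = \Diamond \neg \Box q. Evaluate φ at each world:
  w0 (successors ∅): φ is false.
  w1 (successors {w1, w3, w4}): φ is true.
  w2 (successors {w0, w2}): φ is false.
  w3 (successors {w3, w4, w5}): φ is true.
  w4 (successors {w0, w1, w4, w5}): φ is true.
  w5 (successors {w0, w3, w4}): φ is true.
For instance, at w5:
  At w5: \Diamond \neg \Box q requires \neg \Box q at some successor in {w0, w3, w4}.
    \neg \Box q holds at w4, so \Diamond \neg \Box q is true at w5.
      At w4: \Box q is false, so \neg \Box q is true.
Satisfying worlds: {w1, w3, w4, w5}

w1, w3, w4, w5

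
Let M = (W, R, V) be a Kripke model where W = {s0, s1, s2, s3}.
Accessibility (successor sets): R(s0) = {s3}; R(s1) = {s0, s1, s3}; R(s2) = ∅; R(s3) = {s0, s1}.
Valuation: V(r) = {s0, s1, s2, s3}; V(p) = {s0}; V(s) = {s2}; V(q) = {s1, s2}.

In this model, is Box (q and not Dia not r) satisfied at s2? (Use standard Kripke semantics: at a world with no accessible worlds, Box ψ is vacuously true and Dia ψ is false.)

Yes

At s2: no accessible worlds, so Box (q and not Dia not r) holds vacuously.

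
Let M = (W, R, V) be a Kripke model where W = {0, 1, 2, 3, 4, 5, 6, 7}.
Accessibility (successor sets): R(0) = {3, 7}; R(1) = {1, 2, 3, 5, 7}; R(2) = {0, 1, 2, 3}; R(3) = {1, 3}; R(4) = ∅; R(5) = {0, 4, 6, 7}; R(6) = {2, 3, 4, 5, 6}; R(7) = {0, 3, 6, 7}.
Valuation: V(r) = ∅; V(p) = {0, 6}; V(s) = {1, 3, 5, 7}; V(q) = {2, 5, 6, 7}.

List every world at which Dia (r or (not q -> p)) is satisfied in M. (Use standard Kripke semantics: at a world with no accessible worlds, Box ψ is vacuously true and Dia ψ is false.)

0, 1, 2, 5, 6, 7

Let φ = Dia (r or (not q -> p)). Evaluate φ at each world:
  0 (successors {3, 7}): φ is true.
  1 (successors {1, 2, 3, 5, 7}): φ is true.
  2 (successors {0, 1, 2, 3}): φ is true.
  3 (successors {1, 3}): φ is false.
  4 (successors ∅): φ is false.
  5 (successors {0, 4, 6, 7}): φ is true.
  6 (successors {2, 3, 4, 5, 6}): φ is true.
  7 (successors {0, 3, 6, 7}): φ is true.
For instance, at 0:
  At 0: Dia (r or (not q -> p)) requires r or (not q -> p) at some successor in {3, 7}.
    r or (not q -> p) holds at 7, so Dia (r or (not q -> p)) is true at 0.
Satisfying worlds: {0, 1, 2, 5, 6, 7}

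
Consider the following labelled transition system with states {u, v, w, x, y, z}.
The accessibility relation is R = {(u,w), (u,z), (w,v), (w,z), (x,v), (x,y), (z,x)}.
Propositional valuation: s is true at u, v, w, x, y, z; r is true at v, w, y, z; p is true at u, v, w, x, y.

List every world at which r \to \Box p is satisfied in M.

Recall that \Box ψ holds at a world iff ψ holds at every accessible world, and \Diamond ψ holds iff ψ holds at some accessible world.
Let φ = r \to \Box p. Evaluate φ at each world:
  u (successors {w, z}): φ is true.
  v (successors ∅): φ is true.
  w (successors {v, z}): φ is false.
  x (successors {v, y}): φ is true.
  y (successors ∅): φ is true.
  z (successors {x}): φ is true.
For instance, at u:
  At u: r is false, \Box p is false, so r \to \Box p is true.
    At u: \Box p requires p at every successor {w, z}.
      p fails at z, so \Box p is false at u.
Satisfying worlds: {u, v, x, y, z}

u, v, x, y, z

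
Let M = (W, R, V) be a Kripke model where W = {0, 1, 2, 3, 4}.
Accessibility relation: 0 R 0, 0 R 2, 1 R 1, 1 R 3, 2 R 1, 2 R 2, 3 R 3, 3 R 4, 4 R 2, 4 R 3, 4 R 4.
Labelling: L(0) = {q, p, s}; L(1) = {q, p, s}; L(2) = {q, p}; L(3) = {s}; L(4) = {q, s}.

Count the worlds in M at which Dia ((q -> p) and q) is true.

4

Let φ = Dia ((q -> p) and q). Evaluate φ at each world:
  0 (successors {0, 2}): φ is true.
  1 (successors {1, 3}): φ is true.
  2 (successors {1, 2}): φ is true.
  3 (successors {3, 4}): φ is false.
  4 (successors {2, 3, 4}): φ is true.
For instance, at 3:
  At 3: Dia ((q -> p) and q) requires (q -> p) and q at some successor in {3, 4}.
    At 3: (q -> p) and q is false.
    At 4: (q -> p) and q is false.
  So Dia ((q -> p) and q) is false at 3.
Satisfying worlds: {0, 1, 2, 4}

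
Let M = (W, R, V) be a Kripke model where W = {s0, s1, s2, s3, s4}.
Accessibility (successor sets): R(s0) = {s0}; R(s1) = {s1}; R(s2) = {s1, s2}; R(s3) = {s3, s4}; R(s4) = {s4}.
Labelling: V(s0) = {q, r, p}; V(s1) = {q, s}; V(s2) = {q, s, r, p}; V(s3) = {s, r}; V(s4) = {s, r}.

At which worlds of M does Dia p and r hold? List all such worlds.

s0, s2

Let φ = Dia p and r. Evaluate φ at each world:
  s0 (successors {s0}): φ is true.
  s1 (successors {s1}): φ is false.
  s2 (successors {s1, s2}): φ is true.
  s3 (successors {s3, s4}): φ is false.
  s4 (successors {s4}): φ is false.
For instance, at s1:
  At s1: Dia p is false, r is false, so Dia p and r is false.
    At s1: Dia p requires p at some successor in {s1}.
      At s1: p is false.
    So Dia p is false at s1.
Satisfying worlds: {s0, s2}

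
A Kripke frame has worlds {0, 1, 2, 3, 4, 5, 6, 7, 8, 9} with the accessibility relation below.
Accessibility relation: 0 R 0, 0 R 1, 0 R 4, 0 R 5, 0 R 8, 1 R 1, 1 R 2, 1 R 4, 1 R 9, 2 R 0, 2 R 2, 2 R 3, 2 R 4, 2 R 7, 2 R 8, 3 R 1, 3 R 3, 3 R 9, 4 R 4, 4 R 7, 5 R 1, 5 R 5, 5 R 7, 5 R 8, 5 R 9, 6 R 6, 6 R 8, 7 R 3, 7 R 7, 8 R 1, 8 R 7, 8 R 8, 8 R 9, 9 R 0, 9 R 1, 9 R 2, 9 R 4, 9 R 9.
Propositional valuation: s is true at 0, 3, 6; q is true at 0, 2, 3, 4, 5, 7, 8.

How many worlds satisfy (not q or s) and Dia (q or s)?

Let φ = (not q or s) and Dia (q or s). Evaluate φ at each world:
  0 (successors {0, 1, 4, 5, 8}): φ is true.
  1 (successors {1, 2, 4, 9}): φ is true.
  2 (successors {0, 2, 3, 4, 7, 8}): φ is false.
  3 (successors {1, 3, 9}): φ is true.
  4 (successors {4, 7}): φ is false.
  5 (successors {1, 5, 7, 8, 9}): φ is false.
  6 (successors {6, 8}): φ is true.
  7 (successors {3, 7}): φ is false.
  8 (successors {1, 7, 8, 9}): φ is false.
  9 (successors {0, 1, 2, 4, 9}): φ is true.
For instance, at 4:
  At 4: not q or s is false, Dia (q or s) is true, so (not q or s) and Dia (q or s) is false.
    At 4: Dia (q or s) requires q or s at some successor in {4, 7}.
      q or s holds at 4, so Dia (q or s) is true at 4.
Satisfying worlds: {0, 1, 3, 6, 9}

5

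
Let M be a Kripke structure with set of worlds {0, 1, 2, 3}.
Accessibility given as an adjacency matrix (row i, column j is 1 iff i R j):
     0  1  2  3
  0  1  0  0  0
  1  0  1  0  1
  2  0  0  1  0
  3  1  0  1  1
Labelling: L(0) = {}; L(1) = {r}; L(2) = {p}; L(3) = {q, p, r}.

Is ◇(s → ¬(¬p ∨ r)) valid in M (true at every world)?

Let φ = ◇(s → ¬(¬p ∨ r)). Evaluate φ at each world:
  0 (successors {0}): φ is true.
  1 (successors {1, 3}): φ is true.
  2 (successors {2}): φ is true.
  3 (successors {0, 2, 3}): φ is true.
For instance, at 1:
  At 1: ◇(s → ¬(¬p ∨ r)) requires s → ¬(¬p ∨ r) at some successor in {1, 3}.
    s → ¬(¬p ∨ r) holds at 1, so ◇(s → ¬(¬p ∨ r)) is true at 1.

Yes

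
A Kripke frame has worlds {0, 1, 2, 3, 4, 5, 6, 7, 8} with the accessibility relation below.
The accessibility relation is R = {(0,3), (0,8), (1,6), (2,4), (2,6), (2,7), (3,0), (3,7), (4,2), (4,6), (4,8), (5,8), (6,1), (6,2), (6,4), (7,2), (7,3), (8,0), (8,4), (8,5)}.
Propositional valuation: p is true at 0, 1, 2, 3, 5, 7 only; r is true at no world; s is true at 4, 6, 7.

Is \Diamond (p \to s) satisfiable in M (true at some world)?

Let φ = \Diamond (p \to s). Evaluate φ at each world:
  0 (successors {3, 8}): φ is true.
  1 (successors {6}): φ is true.
  2 (successors {4, 6, 7}): φ is true.
  3 (successors {0, 7}): φ is true.
  4 (successors {2, 6, 8}): φ is true.
  5 (successors {8}): φ is true.
  6 (successors {1, 2, 4}): φ is true.
  7 (successors {2, 3}): φ is false.
  8 (successors {0, 4, 5}): φ is true.
Detail at 0 (witness):
  At 0: \Diamond (p \to s) requires p \to s at some successor in {3, 8}.
    p \to s holds at 8, so \Diamond (p \to s) is true at 0.

Yes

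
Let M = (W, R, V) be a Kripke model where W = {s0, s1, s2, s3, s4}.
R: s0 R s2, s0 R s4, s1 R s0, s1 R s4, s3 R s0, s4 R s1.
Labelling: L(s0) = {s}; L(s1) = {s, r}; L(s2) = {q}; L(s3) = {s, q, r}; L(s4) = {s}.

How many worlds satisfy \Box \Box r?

Recall that \Box ψ holds at a world iff ψ holds at every accessible world, and \Diamond ψ holds iff ψ holds at some accessible world.
Let φ = \Box \Box r. Evaluate φ at each world:
  s0 (successors {s2, s4}): φ is true.
  s1 (successors {s0, s4}): φ is false.
  s2 (successors ∅): φ is true.
  s3 (successors {s0}): φ is false.
  s4 (successors {s1}): φ is false.
For instance, at s0:
  At s0: \Box \Box r requires \Box r at every successor {s2, s4}.
      At s2: no accessible worlds, so \Box r holds vacuously.
      At s4: \Box r requires r at every successor {s1}.
        At s1: r is true.
      So \Box r is true at s4.
  So \Box \Box r is true at s0.
Satisfying worlds: {s0, s2}

2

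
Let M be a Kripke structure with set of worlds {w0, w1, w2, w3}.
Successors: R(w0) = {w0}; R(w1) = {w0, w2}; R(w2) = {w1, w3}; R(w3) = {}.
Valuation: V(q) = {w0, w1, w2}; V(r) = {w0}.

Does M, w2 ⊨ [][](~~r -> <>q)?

At w2: [][](~~r -> <>q) requires [](~~r -> <>q) at every successor {w1, w3}.
    At w1: [](~~r -> <>q) requires ~~r -> <>q at every successor {w0, w2}.
      At w0: ~~r -> <>q is true.
      At w2: ~~r -> <>q is true.
    So [](~~r -> <>q) is true at w1.
    At w3: no accessible worlds, so [](~~r -> <>q) holds vacuously.
So [][](~~r -> <>q) is true at w2.

Yes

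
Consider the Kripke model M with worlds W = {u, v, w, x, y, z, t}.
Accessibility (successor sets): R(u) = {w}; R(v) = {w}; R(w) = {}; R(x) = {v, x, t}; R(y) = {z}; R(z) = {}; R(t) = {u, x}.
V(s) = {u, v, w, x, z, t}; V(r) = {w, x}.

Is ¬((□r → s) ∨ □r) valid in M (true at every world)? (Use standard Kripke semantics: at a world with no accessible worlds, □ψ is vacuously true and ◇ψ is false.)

Recall that □ψ holds at a world iff ψ holds at every accessible world, and ◇ψ holds iff ψ holds at some accessible world.
Let φ = ¬((□r → s) ∨ □r). Evaluate φ at each world:
  u (successors {w}): φ is false.
  v (successors {w}): φ is false.
  w (successors ∅): φ is false.
  x (successors {v, x, t}): φ is false.
  y (successors {z}): φ is false.
  z (successors ∅): φ is false.
  t (successors {u, x}): φ is false.
Detail at u (counterexample):
  At u: (□r → s) ∨ □r is true, so ¬((□r → s) ∨ □r) is false.
    At u: □r → s is true, □r is true, so (□r → s) ∨ □r is true.
      At u: □r is true, s is true, so □r → s is true.
      At u: □r requires r at every successor {w}.
        At w: r is true.
      So □r is true at u.

No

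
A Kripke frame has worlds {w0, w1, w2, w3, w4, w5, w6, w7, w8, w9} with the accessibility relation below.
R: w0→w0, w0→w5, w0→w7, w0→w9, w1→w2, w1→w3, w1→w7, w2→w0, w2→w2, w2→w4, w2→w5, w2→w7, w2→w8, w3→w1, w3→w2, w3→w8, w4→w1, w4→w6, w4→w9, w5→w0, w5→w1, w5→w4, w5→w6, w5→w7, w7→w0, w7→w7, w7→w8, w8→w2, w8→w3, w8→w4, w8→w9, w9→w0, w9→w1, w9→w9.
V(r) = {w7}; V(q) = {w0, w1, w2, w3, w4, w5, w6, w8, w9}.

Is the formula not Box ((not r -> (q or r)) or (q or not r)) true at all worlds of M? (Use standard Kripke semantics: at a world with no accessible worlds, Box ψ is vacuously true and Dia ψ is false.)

Let φ = not Box ((not r -> (q or r)) or (q or not r)). Evaluate φ at each world:
  w0 (successors {w0, w5, w7, w9}): φ is false.
  w1 (successors {w2, w3, w7}): φ is false.
  w2 (successors {w0, w2, w4, w5, w7, w8}): φ is false.
  w3 (successors {w1, w2, w8}): φ is false.
  w4 (successors {w1, w6, w9}): φ is false.
  w5 (successors {w0, w1, w4, w6, w7}): φ is false.
  w6 (successors ∅): φ is false.
  w7 (successors {w0, w7, w8}): φ is false.
  w8 (successors {w2, w3, w4, w9}): φ is false.
  w9 (successors {w0, w1, w9}): φ is false.
Detail at w0 (counterexample):
  At w0: Box ((not r -> (q or r)) or (q or not r)) is true, so not Box ((not r -> (q or r)) or (q or not r)) is false.
    At w0: Box ((not r -> (q or r)) or (q or not r)) requires (not r -> (q or r)) or (q or not r) at every successor {w0, w5, w7, w9}.
      At w0: (not r -> (q or r)) or (q or not r) is true.
      At w5: (not r -> (q or r)) or (q or not r) is true.
      At w7: (not r -> (q or r)) or (q or not r) is true.
      At w9: (not r -> (q or r)) or (q or not r) is true.
    So Box ((not r -> (q or r)) or (q or not r)) is true at w0.

No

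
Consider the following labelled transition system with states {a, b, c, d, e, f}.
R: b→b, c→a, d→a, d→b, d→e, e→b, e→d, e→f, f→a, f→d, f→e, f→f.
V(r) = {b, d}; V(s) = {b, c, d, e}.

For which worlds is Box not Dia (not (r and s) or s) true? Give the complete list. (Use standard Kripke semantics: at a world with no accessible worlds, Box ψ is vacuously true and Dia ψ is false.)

Let φ = Box not Dia (not (r and s) or s). Evaluate φ at each world:
  a (successors ∅): φ is true.
  b (successors {b}): φ is false.
  c (successors {a}): φ is true.
  d (successors {a, b, e}): φ is false.
  e (successors {b, d, f}): φ is false.
  f (successors {a, d, e, f}): φ is false.
For instance, at e:
  At e: Box not Dia (not (r and s) or s) requires not Dia (not (r and s) or s) at every successor {b, d, f}.
    not Dia (not (r and s) or s) fails at b, so Box not Dia (not (r and s) or s) is false at e.
      At b: Dia (not (r and s) or s) is true, so not Dia (not (r and s) or s) is false.
Satisfying worlds: {a, c}

a, c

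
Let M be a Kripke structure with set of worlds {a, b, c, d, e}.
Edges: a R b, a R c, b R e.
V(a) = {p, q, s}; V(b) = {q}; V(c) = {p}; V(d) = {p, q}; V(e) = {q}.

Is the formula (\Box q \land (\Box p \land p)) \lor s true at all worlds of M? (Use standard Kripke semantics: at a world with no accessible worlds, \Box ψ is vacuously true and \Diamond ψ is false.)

No

Recall that \Box ψ holds at a world iff ψ holds at every accessible world, and \Diamond ψ holds iff ψ holds at some accessible world.
Let φ = (\Box q \land (\Box p \land p)) \lor s. Evaluate φ at each world:
  a (successors {b, c}): φ is true.
  b (successors {e}): φ is false.
  c (successors ∅): φ is true.
  d (successors ∅): φ is true.
  e (successors ∅): φ is false.
Detail at b (counterexample):
  At b: \Box q \land (\Box p \land p) is false, s is false, so (\Box q \land (\Box p \land p)) \lor s is false.
    At b: \Box q is true, \Box p \land p is false, so \Box q \land (\Box p \land p) is false.
      At b: \Box q requires q at every successor {e}.
        At e: q is true.
      So \Box q is true at b.
      At b: \Box p is false, p is false, so \Box p \land p is false.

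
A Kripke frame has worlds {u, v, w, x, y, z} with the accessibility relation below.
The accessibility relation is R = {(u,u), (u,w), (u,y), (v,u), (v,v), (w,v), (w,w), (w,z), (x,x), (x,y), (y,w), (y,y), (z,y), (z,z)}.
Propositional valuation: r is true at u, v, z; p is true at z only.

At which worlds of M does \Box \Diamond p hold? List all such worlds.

Let φ = \Box \Diamond p. Evaluate φ at each world:
  u (successors {u, w, y}): φ is false.
  v (successors {u, v}): φ is false.
  w (successors {v, w, z}): φ is false.
  x (successors {x, y}): φ is false.
  y (successors {w, y}): φ is false.
  z (successors {y, z}): φ is false.
For instance, at x:
  At x: \Box \Diamond p requires \Diamond p at every successor {x, y}.
    \Diamond p fails at x, so \Box \Diamond p is false at x.
      At x: \Diamond p requires p at some successor in {x, y}.
        At x: p is false.
        At y: p is false.
      So \Diamond p is false at x.
Satisfying worlds: none.

none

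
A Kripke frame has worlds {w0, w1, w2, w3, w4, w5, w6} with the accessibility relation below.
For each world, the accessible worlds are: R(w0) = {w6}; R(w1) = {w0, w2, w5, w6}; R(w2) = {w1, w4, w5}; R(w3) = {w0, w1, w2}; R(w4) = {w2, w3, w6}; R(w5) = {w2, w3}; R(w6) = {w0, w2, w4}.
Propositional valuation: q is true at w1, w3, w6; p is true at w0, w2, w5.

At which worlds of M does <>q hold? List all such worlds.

Let φ = <>q. Evaluate φ at each world:
  w0 (successors {w6}): φ is true.
  w1 (successors {w0, w2, w5, w6}): φ is true.
  w2 (successors {w1, w4, w5}): φ is true.
  w3 (successors {w0, w1, w2}): φ is true.
  w4 (successors {w2, w3, w6}): φ is true.
  w5 (successors {w2, w3}): φ is true.
  w6 (successors {w0, w2, w4}): φ is false.
For instance, at w3:
  At w3: <>q requires q at some successor in {w0, w1, w2}.
    q holds at w1, so <>q is true at w3.
Satisfying worlds: {w0, w1, w2, w3, w4, w5}

w0, w1, w2, w3, w4, w5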